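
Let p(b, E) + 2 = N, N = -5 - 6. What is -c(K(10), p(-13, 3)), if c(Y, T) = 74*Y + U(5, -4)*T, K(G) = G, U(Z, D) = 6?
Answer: -662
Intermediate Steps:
N = -11
p(b, E) = -13 (p(b, E) = -2 - 11 = -13)
c(Y, T) = 6*T + 74*Y (c(Y, T) = 74*Y + 6*T = 6*T + 74*Y)
-c(K(10), p(-13, 3)) = -(6*(-13) + 74*10) = -(-78 + 740) = -1*662 = -662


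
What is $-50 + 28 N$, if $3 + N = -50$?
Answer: $-1534$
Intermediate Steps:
$N = -53$ ($N = -3 - 50 = -53$)
$-50 + 28 N = -50 + 28 \left(-53\right) = -50 - 1484 = -1534$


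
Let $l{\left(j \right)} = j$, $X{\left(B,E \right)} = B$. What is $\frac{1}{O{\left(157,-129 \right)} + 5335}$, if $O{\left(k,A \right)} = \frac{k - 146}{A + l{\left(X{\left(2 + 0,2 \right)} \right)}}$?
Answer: $\frac{127}{677534} \approx 0.00018744$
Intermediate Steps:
$O{\left(k,A \right)} = \frac{-146 + k}{2 + A}$ ($O{\left(k,A \right)} = \frac{k - 146}{A + \left(2 + 0\right)} = \frac{-146 + k}{A + 2} = \frac{-146 + k}{2 + A}$)
$\frac{1}{O{\left(157,-129 \right)} + 5335} = \frac{1}{\frac{-146 + 157}{2 - 129} + 5335} = \frac{1}{\frac{1}{-127} \cdot 11 + 5335} = \frac{1}{\left(- \frac{1}{127}\right) 11 + 5335} = \frac{1}{- \frac{11}{127} + 5335} = \frac{1}{\frac{677534}{127}} = \frac{127}{677534}$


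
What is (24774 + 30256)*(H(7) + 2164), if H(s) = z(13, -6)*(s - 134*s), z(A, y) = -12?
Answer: 733880080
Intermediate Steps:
H(s) = 1596*s (H(s) = -12*(s - 134*s) = -(-1596)*s = 1596*s)
(24774 + 30256)*(H(7) + 2164) = (24774 + 30256)*(1596*7 + 2164) = 55030*(11172 + 2164) = 55030*13336 = 733880080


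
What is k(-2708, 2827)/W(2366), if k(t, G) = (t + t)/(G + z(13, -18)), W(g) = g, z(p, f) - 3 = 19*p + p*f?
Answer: -2708/3363269 ≈ -0.00080517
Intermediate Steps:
z(p, f) = 3 + 19*p + f*p (z(p, f) = 3 + (19*p + p*f) = 3 + (19*p + f*p) = 3 + 19*p + f*p)
k(t, G) = 2*t/(16 + G) (k(t, G) = (t + t)/(G + (3 + 19*13 - 18*13)) = (2*t)/(G + (3 + 247 - 234)) = (2*t)/(G + 16) = (2*t)/(16 + G) = 2*t/(16 + G))
k(-2708, 2827)/W(2366) = (2*(-2708)/(16 + 2827))/2366 = (2*(-2708)/2843)*(1/2366) = (2*(-2708)*(1/2843))*(1/2366) = -5416/2843*1/2366 = -2708/3363269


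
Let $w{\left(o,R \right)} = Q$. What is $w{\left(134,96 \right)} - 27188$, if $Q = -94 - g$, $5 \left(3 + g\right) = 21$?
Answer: $- \frac{136416}{5} \approx -27283.0$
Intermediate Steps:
$g = \frac{6}{5}$ ($g = -3 + \frac{1}{5} \cdot 21 = -3 + \frac{21}{5} = \frac{6}{5} \approx 1.2$)
$Q = - \frac{476}{5}$ ($Q = -94 - \frac{6}{5} = - \frac{476}{5} \approx -95.2$)
$w{\left(o,R \right)} = - \frac{476}{5}$
$w{\left(134,96 \right)} - 27188 = - \frac{476}{5} - 27188 = - \frac{136416}{5}$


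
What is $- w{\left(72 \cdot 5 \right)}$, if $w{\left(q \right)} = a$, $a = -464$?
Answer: $464$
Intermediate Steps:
$w{\left(q \right)} = -464$
$- w{\left(72 \cdot 5 \right)} = \left(-1\right) \left(-464\right) = 464$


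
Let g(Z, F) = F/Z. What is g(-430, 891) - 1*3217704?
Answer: -1383613611/430 ≈ -3.2177e+6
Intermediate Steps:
g(-430, 891) - 1*3217704 = 891/(-430) - 1*3217704 = 891*(-1/430) - 3217704 = -891/430 - 3217704 = -1383613611/430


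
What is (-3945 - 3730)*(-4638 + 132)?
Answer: 34583550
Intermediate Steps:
(-3945 - 3730)*(-4638 + 132) = -7675*(-4506) = 34583550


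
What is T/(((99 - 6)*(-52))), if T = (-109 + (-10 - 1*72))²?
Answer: -36481/4836 ≈ -7.5436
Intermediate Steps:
T = 36481 (T = (-109 + (-10 - 72))² = (-109 - 82)² = (-191)² = 36481)
T/(((99 - 6)*(-52))) = 36481/(((99 - 6)*(-52))) = 36481/((93*(-52))) = 36481/(-4836) = 36481*(-1/4836) = -36481/4836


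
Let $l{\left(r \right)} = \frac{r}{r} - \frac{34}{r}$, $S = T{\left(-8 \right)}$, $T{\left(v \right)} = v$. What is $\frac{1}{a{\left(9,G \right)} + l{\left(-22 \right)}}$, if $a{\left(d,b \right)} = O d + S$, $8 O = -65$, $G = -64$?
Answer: $- \frac{88}{6915} \approx -0.012726$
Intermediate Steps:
$O = - \frac{65}{8}$ ($O = \frac{1}{8} \left(-65\right) = - \frac{65}{8} \approx -8.125$)
$S = -8$
$l{\left(r \right)} = 1 - \frac{34}{r}$
$a{\left(d,b \right)} = -8 - \frac{65 d}{8}$ ($a{\left(d,b \right)} = - \frac{65 d}{8} - 8 = -8 - \frac{65 d}{8}$)
$\frac{1}{a{\left(9,G \right)} + l{\left(-22 \right)}} = \frac{1}{\left(-8 - \frac{585}{8}\right) + \frac{-34 - 22}{-22}} = \frac{1}{\left(-8 - \frac{585}{8}\right) - - \frac{28}{11}} = \frac{1}{- \frac{649}{8} + \frac{28}{11}} = \frac{1}{- \frac{6915}{88}} = - \frac{88}{6915}$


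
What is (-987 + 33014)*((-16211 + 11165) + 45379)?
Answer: 1291744991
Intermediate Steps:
(-987 + 33014)*((-16211 + 11165) + 45379) = 32027*(-5046 + 45379) = 32027*40333 = 1291744991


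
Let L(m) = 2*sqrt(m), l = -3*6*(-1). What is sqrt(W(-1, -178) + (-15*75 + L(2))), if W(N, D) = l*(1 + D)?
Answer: sqrt(-4311 + 2*sqrt(2)) ≈ 65.637*I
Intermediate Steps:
l = 18 (l = -18*(-1) = 18)
W(N, D) = 18 + 18*D (W(N, D) = 18*(1 + D) = 18 + 18*D)
sqrt(W(-1, -178) + (-15*75 + L(2))) = sqrt((18 + 18*(-178)) + (-15*75 + 2*sqrt(2))) = sqrt((18 - 3204) + (-1125 + 2*sqrt(2))) = sqrt(-3186 + (-1125 + 2*sqrt(2))) = sqrt(-4311 + 2*sqrt(2))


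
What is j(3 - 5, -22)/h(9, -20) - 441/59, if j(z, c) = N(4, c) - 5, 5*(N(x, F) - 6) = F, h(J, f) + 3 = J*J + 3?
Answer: -179608/23895 ≈ -7.5165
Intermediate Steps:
h(J, f) = J² (h(J, f) = -3 + (J*J + 3) = -3 + (J² + 3) = -3 + (3 + J²) = J²)
N(x, F) = 6 + F/5
j(z, c) = 1 + c/5 (j(z, c) = (6 + c/5) - 5 = 1 + c/5)
j(3 - 5, -22)/h(9, -20) - 441/59 = (1 + (⅕)*(-22))/(9²) - 441/59 = (1 - 22/5)/81 - 441*1/59 = -17/5*1/81 - 441/59 = -17/405 - 441/59 = -179608/23895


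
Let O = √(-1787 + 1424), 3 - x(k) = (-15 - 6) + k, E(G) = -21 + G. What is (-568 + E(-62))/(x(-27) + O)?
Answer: -11067/988 + 2387*I*√3/988 ≈ -11.201 + 4.1846*I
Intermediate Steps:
x(k) = 24 - k (x(k) = 3 - ((-15 - 6) + k) = 3 - (-21 + k) = 3 + (21 - k) = 24 - k)
O = 11*I*√3 (O = √(-363) = 11*I*√3 ≈ 19.053*I)
(-568 + E(-62))/(x(-27) + O) = (-568 + (-21 - 62))/((24 - 1*(-27)) + 11*I*√3) = (-568 - 83)/((24 + 27) + 11*I*√3) = -651/(51 + 11*I*√3)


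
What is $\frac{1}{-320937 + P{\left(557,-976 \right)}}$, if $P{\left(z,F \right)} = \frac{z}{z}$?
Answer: $- \frac{1}{320936} \approx -3.1159 \cdot 10^{-6}$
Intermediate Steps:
$P{\left(z,F \right)} = 1$
$\frac{1}{-320937 + P{\left(557,-976 \right)}} = \frac{1}{-320937 + 1} = \frac{1}{-320936} = - \frac{1}{320936}$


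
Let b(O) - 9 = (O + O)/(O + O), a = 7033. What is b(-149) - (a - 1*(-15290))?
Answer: -22313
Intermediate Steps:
b(O) = 10 (b(O) = 9 + (O + O)/(O + O) = 9 + (2*O)/((2*O)) = 9 + (2*O)*(1/(2*O)) = 9 + 1 = 10)
b(-149) - (a - 1*(-15290)) = 10 - (7033 - 1*(-15290)) = 10 - (7033 + 15290) = 10 - 1*22323 = 10 - 22323 = -22313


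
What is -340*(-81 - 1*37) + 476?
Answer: 40596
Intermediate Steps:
-340*(-81 - 1*37) + 476 = -340*(-81 - 37) + 476 = -340*(-118) + 476 = 40120 + 476 = 40596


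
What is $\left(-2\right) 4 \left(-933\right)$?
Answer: $7464$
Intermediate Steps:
$\left(-2\right) 4 \left(-933\right) = \left(-8\right) \left(-933\right) = 7464$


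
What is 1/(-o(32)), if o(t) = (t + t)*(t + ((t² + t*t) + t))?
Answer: -1/135168 ≈ -7.3982e-6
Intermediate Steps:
o(t) = 2*t*(2*t + 2*t²) (o(t) = (2*t)*(t + ((t² + t²) + t)) = (2*t)*(t + (2*t² + t)) = (2*t)*(t + (t + 2*t²)) = (2*t)*(2*t + 2*t²) = 2*t*(2*t + 2*t²))
1/(-o(32)) = 1/(-4*32²*(1 + 32)) = 1/(-4*1024*33) = 1/(-1*135168) = 1/(-135168) = -1/135168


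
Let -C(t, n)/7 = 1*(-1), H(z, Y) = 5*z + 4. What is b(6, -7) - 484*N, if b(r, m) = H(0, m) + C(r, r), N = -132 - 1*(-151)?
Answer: -9185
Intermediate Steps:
H(z, Y) = 4 + 5*z
C(t, n) = 7 (C(t, n) = -7*(-1) = 7)
N = 19 (N = -132 + 151 = 19)
b(r, m) = 11 (b(r, m) = (4 + 5*0) + 7 = (4 + 0) + 7 = 4 + 7 = 11)
b(6, -7) - 484*N = 11 - 484*19 = 11 - 9196 = -9185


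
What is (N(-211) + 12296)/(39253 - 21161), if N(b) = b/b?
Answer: 12297/18092 ≈ 0.67969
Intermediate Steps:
N(b) = 1
(N(-211) + 12296)/(39253 - 21161) = (1 + 12296)/(39253 - 21161) = 12297/18092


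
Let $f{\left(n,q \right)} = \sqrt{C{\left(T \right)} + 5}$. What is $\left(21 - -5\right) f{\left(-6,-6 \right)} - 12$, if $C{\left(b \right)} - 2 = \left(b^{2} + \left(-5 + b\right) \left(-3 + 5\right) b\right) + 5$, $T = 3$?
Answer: $66$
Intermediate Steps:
$C{\left(b \right)} = 7 + b^{2} + b \left(-10 + 2 b\right)$ ($C{\left(b \right)} = 2 + \left(\left(b^{2} + \left(-5 + b\right) \left(-3 + 5\right) b\right) + 5\right) = 2 + \left(\left(b^{2} + \left(-5 + b\right) 2 b\right) + 5\right) = 2 + \left(\left(b^{2} + \left(-10 + 2 b\right) b\right) + 5\right) = 2 + \left(\left(b^{2} + b \left(-10 + 2 b\right)\right) + 5\right) = 2 + \left(5 + b^{2} + b \left(-10 + 2 b\right)\right) = 7 + b^{2} + b \left(-10 + 2 b\right)$)
$f{\left(n,q \right)} = 3$ ($f{\left(n,q \right)} = \sqrt{\left(7 - 30 + 3 \cdot 3^{2}\right) + 5} = \sqrt{\left(7 - 30 + 3 \cdot 9\right) + 5} = \sqrt{\left(7 - 30 + 27\right) + 5} = \sqrt{4 + 5} = \sqrt{9} = 3$)
$\left(21 - -5\right) f{\left(-6,-6 \right)} - 12 = \left(21 - -5\right) 3 - 12 = \left(21 + 5\right) 3 - 12 = 26 \cdot 3 - 12 = 78 - 12 = 66$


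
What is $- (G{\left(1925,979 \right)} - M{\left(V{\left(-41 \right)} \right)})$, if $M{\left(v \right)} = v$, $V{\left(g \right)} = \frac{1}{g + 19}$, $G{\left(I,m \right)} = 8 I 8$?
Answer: $- \frac{2710401}{22} \approx -1.232 \cdot 10^{5}$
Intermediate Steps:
$G{\left(I,m \right)} = 64 I$
$V{\left(g \right)} = \frac{1}{19 + g}$
$- (G{\left(1925,979 \right)} - M{\left(V{\left(-41 \right)} \right)}) = - (64 \cdot 1925 - \frac{1}{19 - 41}) = - (123200 - \frac{1}{-22}) = - (123200 - - \frac{1}{22}) = - (123200 + \frac{1}{22}) = \left(-1\right) \frac{2710401}{22} = - \frac{2710401}{22}$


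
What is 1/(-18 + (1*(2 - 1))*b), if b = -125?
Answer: -1/143 ≈ -0.0069930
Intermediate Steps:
1/(-18 + (1*(2 - 1))*b) = 1/(-18 + (1*(2 - 1))*(-125)) = 1/(-18 + (1*1)*(-125)) = 1/(-18 + 1*(-125)) = 1/(-18 - 125) = 1/(-143) = -1/143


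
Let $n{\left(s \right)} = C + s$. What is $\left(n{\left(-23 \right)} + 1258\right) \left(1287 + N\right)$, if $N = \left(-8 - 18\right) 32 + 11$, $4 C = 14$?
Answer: $577141$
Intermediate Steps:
$C = \frac{7}{2}$ ($C = \frac{1}{4} \cdot 14 = \frac{7}{2} \approx 3.5$)
$N = -821$ ($N = \left(-8 - 18\right) 32 + 11 = \left(-26\right) 32 + 11 = -832 + 11 = -821$)
$n{\left(s \right)} = \frac{7}{2} + s$
$\left(n{\left(-23 \right)} + 1258\right) \left(1287 + N\right) = \left(\left(\frac{7}{2} - 23\right) + 1258\right) \left(1287 - 821\right) = \left(- \frac{39}{2} + 1258\right) 466 = \frac{2477}{2} \cdot 466 = 577141$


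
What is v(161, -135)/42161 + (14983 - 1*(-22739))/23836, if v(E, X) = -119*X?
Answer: 140951613/71782114 ≈ 1.9636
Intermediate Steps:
v(161, -135)/42161 + (14983 - 1*(-22739))/23836 = -119*(-135)/42161 + (14983 - 1*(-22739))/23836 = 16065*(1/42161) + (14983 + 22739)*(1/23836) = 2295/6023 + 37722*(1/23836) = 2295/6023 + 18861/11918 = 140951613/71782114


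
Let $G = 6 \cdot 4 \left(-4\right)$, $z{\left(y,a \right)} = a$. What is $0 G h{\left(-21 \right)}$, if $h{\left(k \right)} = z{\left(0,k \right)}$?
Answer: $0$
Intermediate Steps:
$h{\left(k \right)} = k$
$G = -96$ ($G = 24 \left(-4\right) = -96$)
$0 G h{\left(-21 \right)} = 0 \left(-96\right) \left(-21\right) = 0 \left(-21\right) = 0$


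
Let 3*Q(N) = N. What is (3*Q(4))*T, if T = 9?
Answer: 36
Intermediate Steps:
Q(N) = N/3
(3*Q(4))*T = (3*((⅓)*4))*9 = (3*(4/3))*9 = 4*9 = 36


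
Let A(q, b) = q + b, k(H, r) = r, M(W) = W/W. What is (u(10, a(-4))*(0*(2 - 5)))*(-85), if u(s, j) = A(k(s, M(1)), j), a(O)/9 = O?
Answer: 0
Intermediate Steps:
M(W) = 1
a(O) = 9*O
A(q, b) = b + q
u(s, j) = 1 + j (u(s, j) = j + 1 = 1 + j)
(u(10, a(-4))*(0*(2 - 5)))*(-85) = ((1 + 9*(-4))*(0*(2 - 5)))*(-85) = ((1 - 36)*(0*(-3)))*(-85) = -35*0*(-85) = 0*(-85) = 0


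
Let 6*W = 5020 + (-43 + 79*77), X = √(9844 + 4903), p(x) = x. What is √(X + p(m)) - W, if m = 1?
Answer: -5530/3 + √(1 + √14747) ≈ -1832.3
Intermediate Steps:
X = √14747 ≈ 121.44
W = 5530/3 (W = (5020 + (-43 + 79*77))/6 = (5020 + (-43 + 6083))/6 = (5020 + 6040)/6 = (⅙)*11060 = 5530/3 ≈ 1843.3)
√(X + p(m)) - W = √(√14747 + 1) - 1*5530/3 = √(1 + √14747) - 5530/3 = -5530/3 + √(1 + √14747)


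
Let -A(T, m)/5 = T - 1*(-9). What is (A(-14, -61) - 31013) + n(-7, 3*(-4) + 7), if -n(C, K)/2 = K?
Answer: -30978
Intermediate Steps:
A(T, m) = -45 - 5*T (A(T, m) = -5*(T - 1*(-9)) = -5*(T + 9) = -5*(9 + T) = -45 - 5*T)
n(C, K) = -2*K
(A(-14, -61) - 31013) + n(-7, 3*(-4) + 7) = ((-45 - 5*(-14)) - 31013) - 2*(3*(-4) + 7) = ((-45 + 70) - 31013) - 2*(-12 + 7) = (25 - 31013) - 2*(-5) = -30988 + 10 = -30978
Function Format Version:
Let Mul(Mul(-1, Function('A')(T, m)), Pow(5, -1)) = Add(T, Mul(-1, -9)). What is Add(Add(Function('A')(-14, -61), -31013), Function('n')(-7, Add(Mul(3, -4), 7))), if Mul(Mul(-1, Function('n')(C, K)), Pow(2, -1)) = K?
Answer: -30978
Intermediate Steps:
Function('A')(T, m) = Add(-45, Mul(-5, T)) (Function('A')(T, m) = Mul(-5, Add(T, Mul(-1, -9))) = Mul(-5, Add(T, 9)) = Mul(-5, Add(9, T)) = Add(-45, Mul(-5, T)))
Function('n')(C, K) = Mul(-2, K)
Add(Add(Function('A')(-14, -61), -31013), Function('n')(-7, Add(Mul(3, -4), 7))) = Add(Add(Add(-45, Mul(-5, -14)), -31013), Mul(-2, Add(Mul(3, -4), 7))) = Add(Add(Add(-45, 70), -31013), Mul(-2, Add(-12, 7))) = Add(Add(25, -31013), Mul(-2, -5)) = Add(-30988, 10) = -30978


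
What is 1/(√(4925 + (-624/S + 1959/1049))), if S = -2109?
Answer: √398502347307/44311242 ≈ 0.014246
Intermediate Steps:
1/(√(4925 + (-624/S + 1959/1049))) = 1/(√(4925 + (-624/(-2109) + 1959/1049))) = 1/(√(4925 + (-624*(-1/2109) + 1959*(1/1049)))) = 1/(√(4925 + (208/703 + 1959/1049))) = 1/(√(4925 + 1595369/737447)) = 1/(√(3633521844/737447)) = 1/(82*√398502347307/737447) = √398502347307/44311242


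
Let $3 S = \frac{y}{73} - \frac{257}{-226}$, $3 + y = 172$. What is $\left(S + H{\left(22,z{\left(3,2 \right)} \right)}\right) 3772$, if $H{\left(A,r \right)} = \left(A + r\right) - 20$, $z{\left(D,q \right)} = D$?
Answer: $\frac{191381850}{8249} \approx 23201.0$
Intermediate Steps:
$y = 169$ ($y = -3 + 172 = 169$)
$S = \frac{18985}{16498}$ ($S = \frac{\frac{169}{73} - \frac{257}{-226}}{3} = \frac{169 \cdot \frac{1}{73} - - \frac{257}{226}}{3} = \frac{\frac{169}{73} + \frac{257}{226}}{3} = \frac{1}{3} \cdot \frac{56955}{16498} = \frac{18985}{16498} \approx 1.1507$)
$H{\left(A,r \right)} = -20 + A + r$
$\left(S + H{\left(22,z{\left(3,2 \right)} \right)}\right) 3772 = \left(\frac{18985}{16498} + \left(-20 + 22 + 3\right)\right) 3772 = \left(\frac{18985}{16498} + 5\right) 3772 = \frac{101475}{16498} \cdot 3772 = \frac{191381850}{8249}$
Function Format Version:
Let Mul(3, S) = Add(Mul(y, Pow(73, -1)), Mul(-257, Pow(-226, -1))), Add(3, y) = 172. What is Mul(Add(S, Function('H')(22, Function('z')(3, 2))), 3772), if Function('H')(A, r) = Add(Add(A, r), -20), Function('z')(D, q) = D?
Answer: Rational(191381850, 8249) ≈ 23201.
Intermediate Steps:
y = 169 (y = Add(-3, 172) = 169)
S = Rational(18985, 16498) (S = Mul(Rational(1, 3), Add(Mul(169, Pow(73, -1)), Mul(-257, Pow(-226, -1)))) = Mul(Rational(1, 3), Add(Mul(169, Rational(1, 73)), Mul(-257, Rational(-1, 226)))) = Mul(Rational(1, 3), Add(Rational(169, 73), Rational(257, 226))) = Mul(Rational(1, 3), Rational(56955, 16498)) = Rational(18985, 16498) ≈ 1.1507)
Function('H')(A, r) = Add(-20, A, r)
Mul(Add(S, Function('H')(22, Function('z')(3, 2))), 3772) = Mul(Add(Rational(18985, 16498), Add(-20, 22, 3)), 3772) = Mul(Add(Rational(18985, 16498), 5), 3772) = Mul(Rational(101475, 16498), 3772) = Rational(191381850, 8249)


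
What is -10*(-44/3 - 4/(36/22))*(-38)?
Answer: -58520/9 ≈ -6502.2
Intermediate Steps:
-10*(-44/3 - 4/(36/22))*(-38) = -10*(-44*1/3 - 4/(36*(1/22)))*(-38) = -10*(-44/3 - 4/18/11)*(-38) = -10*(-44/3 - 4*11/18)*(-38) = -10*(-44/3 - 22/9)*(-38) = -10*(-154/9)*(-38) = (1540/9)*(-38) = -58520/9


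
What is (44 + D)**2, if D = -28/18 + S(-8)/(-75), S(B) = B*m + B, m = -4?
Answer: 89832484/50625 ≈ 1774.5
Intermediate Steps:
S(B) = -3*B (S(B) = B*(-4) + B = -4*B + B = -3*B)
D = -422/225 (D = -28/18 - 3*(-8)/(-75) = -28*1/18 + 24*(-1/75) = -14/9 - 8/25 = -422/225 ≈ -1.8756)
(44 + D)**2 = (44 - 422/225)**2 = (9478/225)**2 = 89832484/50625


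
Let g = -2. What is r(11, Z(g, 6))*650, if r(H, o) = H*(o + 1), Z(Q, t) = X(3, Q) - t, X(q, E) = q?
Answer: -14300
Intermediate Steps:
Z(Q, t) = 3 - t
r(H, o) = H*(1 + o)
r(11, Z(g, 6))*650 = (11*(1 + (3 - 1*6)))*650 = (11*(1 + (3 - 6)))*650 = (11*(1 - 3))*650 = (11*(-2))*650 = -22*650 = -14300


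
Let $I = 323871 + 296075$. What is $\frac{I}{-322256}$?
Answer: $- \frac{309973}{161128} \approx -1.9238$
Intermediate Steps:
$I = 619946$
$\frac{I}{-322256} = \frac{619946}{-322256} = 619946 \left(- \frac{1}{322256}\right) = - \frac{309973}{161128}$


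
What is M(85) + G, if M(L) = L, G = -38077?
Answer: -37992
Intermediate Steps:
M(85) + G = 85 - 38077 = -37992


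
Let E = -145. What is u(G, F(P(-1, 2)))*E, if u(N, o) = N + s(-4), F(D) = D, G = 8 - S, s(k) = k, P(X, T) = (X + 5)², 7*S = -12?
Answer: -5800/7 ≈ -828.57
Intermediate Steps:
S = -12/7 (S = (⅐)*(-12) = -12/7 ≈ -1.7143)
P(X, T) = (5 + X)²
G = 68/7 (G = 8 - 1*(-12/7) = 8 + 12/7 = 68/7 ≈ 9.7143)
u(N, o) = -4 + N (u(N, o) = N - 4 = -4 + N)
u(G, F(P(-1, 2)))*E = (-4 + 68/7)*(-145) = (40/7)*(-145) = -5800/7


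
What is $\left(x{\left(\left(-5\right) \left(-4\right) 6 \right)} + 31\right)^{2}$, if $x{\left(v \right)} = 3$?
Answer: $1156$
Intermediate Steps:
$\left(x{\left(\left(-5\right) \left(-4\right) 6 \right)} + 31\right)^{2} = \left(3 + 31\right)^{2} = 34^{2} = 1156$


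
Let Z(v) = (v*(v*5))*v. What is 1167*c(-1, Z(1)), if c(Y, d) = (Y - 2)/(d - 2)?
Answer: -1167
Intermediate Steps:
Z(v) = 5*v³ (Z(v) = (v*(5*v))*v = (5*v²)*v = 5*v³)
c(Y, d) = (-2 + Y)/(-2 + d)
1167*c(-1, Z(1)) = 1167*((-2 - 1)/(-2 + 5*1³)) = 1167*(-3/(-2 + 5*1)) = 1167*(-3/(-2 + 5)) = 1167*(-3/3) = 1167*((⅓)*(-3)) = 1167*(-1) = -1167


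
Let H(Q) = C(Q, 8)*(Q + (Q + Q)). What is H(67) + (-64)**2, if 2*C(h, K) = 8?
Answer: 4900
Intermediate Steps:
C(h, K) = 4 (C(h, K) = (1/2)*8 = 4)
H(Q) = 12*Q (H(Q) = 4*(Q + (Q + Q)) = 4*(Q + 2*Q) = 4*(3*Q) = 12*Q)
H(67) + (-64)**2 = 12*67 + (-64)**2 = 804 + 4096 = 4900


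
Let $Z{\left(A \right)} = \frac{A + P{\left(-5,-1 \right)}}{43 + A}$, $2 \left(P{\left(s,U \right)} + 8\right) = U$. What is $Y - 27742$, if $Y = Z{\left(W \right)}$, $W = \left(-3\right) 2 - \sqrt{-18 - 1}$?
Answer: $- \frac{77012827}{2776} - \frac{103 i \sqrt{19}}{2776} \approx -27742.0 - 0.16173 i$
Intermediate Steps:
$P{\left(s,U \right)} = -8 + \frac{U}{2}$
$W = -6 - i \sqrt{19}$ ($W = -6 - \sqrt{-19} = -6 - i \sqrt{19} \approx -6.0 - 4.3589 i$)
$Z{\left(A \right)} = \frac{- \frac{17}{2} + A}{43 + A}$ ($Z{\left(A \right)} = \frac{A + \left(-8 + \frac{1}{2} \left(-1\right)\right)}{43 + A} = \frac{A - \frac{17}{2}}{43 + A} = \frac{- \frac{17}{2} + A}{43 + A}$)
$Y = \frac{- \frac{29}{2} - i \sqrt{19}}{37 - i \sqrt{19}}$ ($Y = \frac{- \frac{17}{2} - \left(6 + i \sqrt{19}\right)}{43 - \left(6 + i \sqrt{19}\right)} = \frac{- \frac{29}{2} - i \sqrt{19}}{37 - i \sqrt{19}} \approx -0.37284 - 0.16173 i$)
$Y - 27742 = \frac{\sqrt{19} - \frac{29 i}{2}}{\sqrt{19} + 37 i} - 27742 = -27742 + \frac{\sqrt{19} - \frac{29 i}{2}}{\sqrt{19} + 37 i}$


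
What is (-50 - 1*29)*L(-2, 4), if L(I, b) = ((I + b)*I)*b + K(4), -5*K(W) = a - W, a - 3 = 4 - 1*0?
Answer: 6557/5 ≈ 1311.4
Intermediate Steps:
a = 7 (a = 3 + (4 - 1*0) = 3 + (4 + 0) = 3 + 4 = 7)
K(W) = -7/5 + W/5 (K(W) = -(7 - W)/5 = -7/5 + W/5)
L(I, b) = -3/5 + I*b*(I + b) (L(I, b) = ((I + b)*I)*b + (-7/5 + (1/5)*4) = (I*(I + b))*b + (-7/5 + 4/5) = I*b*(I + b) - 3/5 = -3/5 + I*b*(I + b))
(-50 - 1*29)*L(-2, 4) = (-50 - 1*29)*(-3/5 - 2*4**2 + 4*(-2)**2) = (-50 - 29)*(-3/5 - 2*16 + 4*4) = -79*(-3/5 - 32 + 16) = -79*(-83/5) = 6557/5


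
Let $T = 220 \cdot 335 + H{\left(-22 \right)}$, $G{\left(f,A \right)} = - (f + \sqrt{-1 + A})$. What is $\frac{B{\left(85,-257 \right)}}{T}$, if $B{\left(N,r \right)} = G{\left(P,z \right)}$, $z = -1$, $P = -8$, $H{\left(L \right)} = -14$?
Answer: $\frac{4}{36843} - \frac{i \sqrt{2}}{73686} \approx 0.00010857 - 1.9192 \cdot 10^{-5} i$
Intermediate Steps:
$G{\left(f,A \right)} = - f - \sqrt{-1 + A}$
$B{\left(N,r \right)} = 8 - i \sqrt{2}$ ($B{\left(N,r \right)} = \left(-1\right) \left(-8\right) - \sqrt{-1 - 1} = 8 - \sqrt{-2} = 8 - i \sqrt{2}$)
$T = 73686$ ($T = 220 \cdot 335 - 14 = 73700 - 14 = 73686$)
$\frac{B{\left(85,-257 \right)}}{T} = \frac{8 - i \sqrt{2}}{73686} = \left(8 - i \sqrt{2}\right) \frac{1}{73686} = \frac{4}{36843} - \frac{i \sqrt{2}}{73686}$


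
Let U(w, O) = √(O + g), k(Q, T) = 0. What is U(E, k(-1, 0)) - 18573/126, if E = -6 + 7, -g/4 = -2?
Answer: -6191/42 + 2*√2 ≈ -144.58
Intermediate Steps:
g = 8 (g = -4*(-2) = 8)
E = 1
U(w, O) = √(8 + O) (U(w, O) = √(O + 8) = √(8 + O))
U(E, k(-1, 0)) - 18573/126 = √(8 + 0) - 18573/126 = √8 - 18573/126 = 2*√2 - 151*41/42 = 2*√2 - 6191/42 = -6191/42 + 2*√2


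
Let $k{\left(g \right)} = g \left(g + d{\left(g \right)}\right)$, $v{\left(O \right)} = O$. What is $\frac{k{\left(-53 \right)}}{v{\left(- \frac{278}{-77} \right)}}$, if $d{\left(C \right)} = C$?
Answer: $\frac{216293}{139} \approx 1556.1$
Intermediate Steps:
$k{\left(g \right)} = 2 g^{2}$ ($k{\left(g \right)} = g \left(g + g\right) = g 2 g = 2 g^{2}$)
$\frac{k{\left(-53 \right)}}{v{\left(- \frac{278}{-77} \right)}} = \frac{2 \left(-53\right)^{2}}{\left(-278\right) \frac{1}{-77}} = \frac{2 \cdot 2809}{\left(-278\right) \left(- \frac{1}{77}\right)} = \frac{5618}{\frac{278}{77}} = 5618 \cdot \frac{77}{278} = \frac{216293}{139}$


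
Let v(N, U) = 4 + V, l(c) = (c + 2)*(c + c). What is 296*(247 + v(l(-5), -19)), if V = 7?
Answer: 76368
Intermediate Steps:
l(c) = 2*c*(2 + c) (l(c) = (2 + c)*(2*c) = 2*c*(2 + c))
v(N, U) = 11 (v(N, U) = 4 + 7 = 11)
296*(247 + v(l(-5), -19)) = 296*(247 + 11) = 296*258 = 76368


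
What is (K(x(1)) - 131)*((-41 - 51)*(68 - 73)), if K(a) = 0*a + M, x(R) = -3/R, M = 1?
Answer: -59800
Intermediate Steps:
K(a) = 1 (K(a) = 0*a + 1 = 0 + 1 = 1)
(K(x(1)) - 131)*((-41 - 51)*(68 - 73)) = (1 - 131)*((-41 - 51)*(68 - 73)) = -(-11960)*(-5) = -130*460 = -59800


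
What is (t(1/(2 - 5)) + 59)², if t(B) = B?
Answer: 30976/9 ≈ 3441.8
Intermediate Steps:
(t(1/(2 - 5)) + 59)² = (1/(2 - 5) + 59)² = (1/(-3) + 59)² = (-⅓ + 59)² = (176/3)² = 30976/9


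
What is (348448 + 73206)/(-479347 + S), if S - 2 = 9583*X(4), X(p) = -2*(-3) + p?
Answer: -421654/383515 ≈ -1.0994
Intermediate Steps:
X(p) = 6 + p
S = 95832 (S = 2 + 9583*(6 + 4) = 2 + 9583*10 = 2 + 95830 = 95832)
(348448 + 73206)/(-479347 + S) = (348448 + 73206)/(-479347 + 95832) = 421654/(-383515) = 421654*(-1/383515) = -421654/383515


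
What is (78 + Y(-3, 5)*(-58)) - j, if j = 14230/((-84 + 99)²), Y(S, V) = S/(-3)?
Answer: -1946/45 ≈ -43.244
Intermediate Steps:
Y(S, V) = -S/3 (Y(S, V) = S*(-⅓) = -S/3)
j = 2846/45 (j = 14230/(15²) = 14230/225 = 14230*(1/225) = 2846/45 ≈ 63.244)
(78 + Y(-3, 5)*(-58)) - j = (78 - ⅓*(-3)*(-58)) - 1*2846/45 = (78 + 1*(-58)) - 2846/45 = (78 - 58) - 2846/45 = 20 - 2846/45 = -1946/45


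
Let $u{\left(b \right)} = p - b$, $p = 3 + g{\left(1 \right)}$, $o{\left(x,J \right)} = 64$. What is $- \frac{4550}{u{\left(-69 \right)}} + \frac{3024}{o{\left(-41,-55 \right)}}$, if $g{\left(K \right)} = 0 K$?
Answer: $- \frac{287}{18} \approx -15.944$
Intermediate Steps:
$g{\left(K \right)} = 0$
$p = 3$ ($p = 3 + 0 = 3$)
$u{\left(b \right)} = 3 - b$
$- \frac{4550}{u{\left(-69 \right)}} + \frac{3024}{o{\left(-41,-55 \right)}} = - \frac{4550}{3 - -69} + \frac{3024}{64} = - \frac{4550}{3 + 69} + 3024 \cdot \frac{1}{64} = - \frac{4550}{72} + \frac{189}{4} = \left(-4550\right) \frac{1}{72} + \frac{189}{4} = - \frac{2275}{36} + \frac{189}{4} = - \frac{287}{18}$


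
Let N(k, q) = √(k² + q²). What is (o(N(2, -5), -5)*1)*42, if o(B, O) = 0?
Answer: 0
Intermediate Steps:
(o(N(2, -5), -5)*1)*42 = (0*1)*42 = 0*42 = 0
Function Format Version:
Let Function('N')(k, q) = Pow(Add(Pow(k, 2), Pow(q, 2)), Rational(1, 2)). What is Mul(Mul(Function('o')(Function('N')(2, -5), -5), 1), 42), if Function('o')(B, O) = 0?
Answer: 0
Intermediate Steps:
Mul(Mul(Function('o')(Function('N')(2, -5), -5), 1), 42) = Mul(Mul(0, 1), 42) = Mul(0, 42) = 0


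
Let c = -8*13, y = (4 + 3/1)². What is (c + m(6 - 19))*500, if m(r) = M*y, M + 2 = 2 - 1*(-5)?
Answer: 70500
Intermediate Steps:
y = 49 (y = (4 + 3*1)² = (4 + 3)² = 7² = 49)
M = 5 (M = -2 + (2 - 1*(-5)) = -2 + (2 + 5) = -2 + 7 = 5)
c = -104
m(r) = 245 (m(r) = 5*49 = 245)
(c + m(6 - 19))*500 = (-104 + 245)*500 = 141*500 = 70500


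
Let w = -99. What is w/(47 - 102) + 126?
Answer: 639/5 ≈ 127.80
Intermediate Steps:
w/(47 - 102) + 126 = -99/(47 - 102) + 126 = -99/(-55) + 126 = -1/55*(-99) + 126 = 9/5 + 126 = 639/5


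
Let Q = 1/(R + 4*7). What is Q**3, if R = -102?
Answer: -1/405224 ≈ -2.4678e-6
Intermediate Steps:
Q = -1/74 (Q = 1/(-102 + 4*7) = 1/(-102 + 28) = 1/(-74) = -1/74 ≈ -0.013514)
Q**3 = (-1/74)**3 = -1/405224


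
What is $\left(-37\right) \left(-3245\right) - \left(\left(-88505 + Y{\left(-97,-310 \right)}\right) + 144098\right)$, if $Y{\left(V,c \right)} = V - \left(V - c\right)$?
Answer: $64782$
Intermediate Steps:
$Y{\left(V,c \right)} = c$
$\left(-37\right) \left(-3245\right) - \left(\left(-88505 + Y{\left(-97,-310 \right)}\right) + 144098\right) = \left(-37\right) \left(-3245\right) - \left(\left(-88505 - 310\right) + 144098\right) = 120065 - \left(-88815 + 144098\right) = 120065 - 55283 = 64782$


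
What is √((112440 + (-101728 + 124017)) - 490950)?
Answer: I*√356221 ≈ 596.84*I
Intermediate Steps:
√((112440 + (-101728 + 124017)) - 490950) = √((112440 + 22289) - 490950) = √(134729 - 490950) = √(-356221) = I*√356221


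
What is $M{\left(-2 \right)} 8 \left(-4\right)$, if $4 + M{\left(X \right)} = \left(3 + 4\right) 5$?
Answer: $-992$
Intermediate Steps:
$M{\left(X \right)} = 31$ ($M{\left(X \right)} = -4 + \left(3 + 4\right) 5 = -4 + 7 \cdot 5 = -4 + 35 = 31$)
$M{\left(-2 \right)} 8 \left(-4\right) = 31 \cdot 8 \left(-4\right) = 248 \left(-4\right) = -992$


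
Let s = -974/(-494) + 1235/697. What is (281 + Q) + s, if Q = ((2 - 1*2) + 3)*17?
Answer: 57801272/172159 ≈ 335.74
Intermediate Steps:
Q = 51 (Q = ((2 - 2) + 3)*17 = (0 + 3)*17 = 3*17 = 51)
s = 644484/172159 (s = -974*(-1/494) + 1235*(1/697) = 487/247 + 1235/697 = 644484/172159 ≈ 3.7435)
(281 + Q) + s = (281 + 51) + 644484/172159 = 332 + 644484/172159 = 57801272/172159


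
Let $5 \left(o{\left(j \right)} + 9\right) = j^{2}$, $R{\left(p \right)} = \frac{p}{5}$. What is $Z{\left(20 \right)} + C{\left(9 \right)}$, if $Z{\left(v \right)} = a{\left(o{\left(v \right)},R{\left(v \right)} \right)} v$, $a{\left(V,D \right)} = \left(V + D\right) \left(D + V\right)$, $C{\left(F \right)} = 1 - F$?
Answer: $112492$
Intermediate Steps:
$R{\left(p \right)} = \frac{p}{5}$ ($R{\left(p \right)} = p \frac{1}{5} = \frac{p}{5}$)
$o{\left(j \right)} = -9 + \frac{j^{2}}{5}$
$a{\left(V,D \right)} = \left(D + V\right)^{2}$ ($a{\left(V,D \right)} = \left(D + V\right) \left(D + V\right) = \left(D + V\right)^{2}$)
$Z{\left(v \right)} = v \left(-9 + \frac{v}{5} + \frac{v^{2}}{5}\right)^{2}$ ($Z{\left(v \right)} = \left(\frac{v}{5} + \left(-9 + \frac{v^{2}}{5}\right)\right)^{2} v = \left(-9 + \frac{v}{5} + \frac{v^{2}}{5}\right)^{2} v = v \left(-9 + \frac{v}{5} + \frac{v^{2}}{5}\right)^{2}$)
$Z{\left(20 \right)} + C{\left(9 \right)} = \frac{1}{25} \cdot 20 \left(-45 + 20 + 20^{2}\right)^{2} + \left(1 - 9\right) = \frac{1}{25} \cdot 20 \left(-45 + 20 + 400\right)^{2} + \left(1 - 9\right) = \frac{1}{25} \cdot 20 \cdot 375^{2} - 8 = \frac{1}{25} \cdot 20 \cdot 140625 - 8 = 112500 - 8 = 112492$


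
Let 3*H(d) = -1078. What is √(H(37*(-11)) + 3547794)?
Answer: 8*√498858/3 ≈ 1883.5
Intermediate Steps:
H(d) = -1078/3 (H(d) = (⅓)*(-1078) = -1078/3)
√(H(37*(-11)) + 3547794) = √(-1078/3 + 3547794) = √(10642304/3) = 8*√498858/3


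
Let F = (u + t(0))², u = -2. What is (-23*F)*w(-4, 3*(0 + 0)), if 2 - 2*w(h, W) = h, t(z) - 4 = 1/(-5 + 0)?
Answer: -5589/25 ≈ -223.56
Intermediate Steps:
t(z) = 19/5 (t(z) = 4 + 1/(-5 + 0) = 4 + 1/(-5) = 4 - ⅕ = 19/5)
w(h, W) = 1 - h/2
F = 81/25 (F = (-2 + 19/5)² = (9/5)² = 81/25 ≈ 3.2400)
(-23*F)*w(-4, 3*(0 + 0)) = (-23*81/25)*(1 - ½*(-4)) = -1863*(1 + 2)/25 = -1863/25*3 = -5589/25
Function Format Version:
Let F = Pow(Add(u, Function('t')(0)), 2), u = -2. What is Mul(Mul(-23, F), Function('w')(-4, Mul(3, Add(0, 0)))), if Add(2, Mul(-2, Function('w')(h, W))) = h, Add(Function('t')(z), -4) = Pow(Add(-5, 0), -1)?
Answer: Rational(-5589, 25) ≈ -223.56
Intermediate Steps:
Function('t')(z) = Rational(19, 5) (Function('t')(z) = Add(4, Pow(Add(-5, 0), -1)) = Add(4, Pow(-5, -1)) = Add(4, Rational(-1, 5)) = Rational(19, 5))
Function('w')(h, W) = Add(1, Mul(Rational(-1, 2), h))
F = Rational(81, 25) (F = Pow(Add(-2, Rational(19, 5)), 2) = Pow(Rational(9, 5), 2) = Rational(81, 25) ≈ 3.2400)
Mul(Mul(-23, F), Function('w')(-4, Mul(3, Add(0, 0)))) = Mul(Mul(-23, Rational(81, 25)), Add(1, Mul(Rational(-1, 2), -4))) = Mul(Rational(-1863, 25), Add(1, 2)) = Mul(Rational(-1863, 25), 3) = Rational(-5589, 25)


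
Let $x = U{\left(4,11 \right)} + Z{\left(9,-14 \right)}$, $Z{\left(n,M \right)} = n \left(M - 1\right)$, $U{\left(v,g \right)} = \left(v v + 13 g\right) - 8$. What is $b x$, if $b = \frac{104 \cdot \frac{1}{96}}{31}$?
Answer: $\frac{52}{93} \approx 0.55914$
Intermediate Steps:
$U{\left(v,g \right)} = -8 + v^{2} + 13 g$ ($U{\left(v,g \right)} = \left(v^{2} + 13 g\right) - 8 = -8 + v^{2} + 13 g$)
$Z{\left(n,M \right)} = n \left(-1 + M\right)$
$x = 16$ ($x = \left(-8 + 4^{2} + 13 \cdot 11\right) + 9 \left(-1 - 14\right) = \left(-8 + 16 + 143\right) + 9 \left(-15\right) = 151 - 135 = 16$)
$b = \frac{13}{372}$ ($b = 104 \cdot \frac{1}{96} \cdot \frac{1}{31} = \frac{13}{12} \cdot \frac{1}{31} = \frac{13}{372} \approx 0.034946$)
$b x = \frac{13}{372} \cdot 16 = \frac{52}{93}$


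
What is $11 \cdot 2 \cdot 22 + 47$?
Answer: $531$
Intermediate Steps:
$11 \cdot 2 \cdot 22 + 47 = 11 \cdot 44 + 47 = 484 + 47 = 531$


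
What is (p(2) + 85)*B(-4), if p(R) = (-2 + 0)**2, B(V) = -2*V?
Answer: 712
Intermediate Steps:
p(R) = 4 (p(R) = (-2)**2 = 4)
(p(2) + 85)*B(-4) = (4 + 85)*(-2*(-4)) = 89*8 = 712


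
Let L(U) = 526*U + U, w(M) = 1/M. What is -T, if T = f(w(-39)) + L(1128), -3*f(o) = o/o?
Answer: -1783367/3 ≈ -5.9446e+5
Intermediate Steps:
L(U) = 527*U
f(o) = -⅓ (f(o) = -o/(3*o) = -⅓*1 = -⅓)
T = 1783367/3 (T = -⅓ + 527*1128 = -⅓ + 594456 = 1783367/3 ≈ 5.9446e+5)
-T = -1*1783367/3 = -1783367/3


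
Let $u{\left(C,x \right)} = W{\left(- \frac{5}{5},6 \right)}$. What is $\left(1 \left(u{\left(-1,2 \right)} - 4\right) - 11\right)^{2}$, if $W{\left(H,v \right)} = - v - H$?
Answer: $400$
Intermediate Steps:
$W{\left(H,v \right)} = - H - v$
$u{\left(C,x \right)} = -5$ ($u{\left(C,x \right)} = - \frac{-5}{5} - 6 = \left(-1\right) \left(-1\right) - 6 = 1 - 6 = -5$)
$\left(1 \left(u{\left(-1,2 \right)} - 4\right) - 11\right)^{2} = \left(1 \left(-5 - 4\right) - 11\right)^{2} = \left(1 \left(-9\right) - 11\right)^{2} = \left(-9 - 11\right)^{2} = \left(-20\right)^{2} = 400$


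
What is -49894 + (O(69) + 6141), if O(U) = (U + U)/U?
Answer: -43751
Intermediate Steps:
O(U) = 2 (O(U) = (2*U)/U = 2)
-49894 + (O(69) + 6141) = -49894 + (2 + 6141) = -49894 + 6143 = -43751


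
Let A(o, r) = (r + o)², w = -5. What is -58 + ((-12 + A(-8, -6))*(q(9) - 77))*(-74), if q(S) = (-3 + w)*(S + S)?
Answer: 3009078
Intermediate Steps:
A(o, r) = (o + r)²
q(S) = -16*S (q(S) = (-3 - 5)*(S + S) = -16*S)
-58 + ((-12 + A(-8, -6))*(q(9) - 77))*(-74) = -58 + ((-12 + (-8 - 6)²)*(-16*9 - 77))*(-74) = -58 + ((-12 + (-14)²)*(-144 - 77))*(-74) = -58 + ((-12 + 196)*(-221))*(-74) = -58 + (184*(-221))*(-74) = -58 - 40664*(-74) = -58 + 3009136 = 3009078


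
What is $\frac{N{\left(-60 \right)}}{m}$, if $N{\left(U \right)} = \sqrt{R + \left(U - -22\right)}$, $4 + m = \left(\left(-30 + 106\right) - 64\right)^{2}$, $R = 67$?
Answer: $\frac{\sqrt{29}}{140} \approx 0.038465$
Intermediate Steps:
$m = 140$ ($m = -4 + \left(\left(-30 + 106\right) - 64\right)^{2} = -4 + \left(76 - 64\right)^{2} = -4 + 12^{2} = -4 + 144 = 140$)
$N{\left(U \right)} = \sqrt{89 + U}$ ($N{\left(U \right)} = \sqrt{67 + \left(U - -22\right)} = \sqrt{67 + \left(U + 22\right)} = \sqrt{67 + \left(22 + U\right)} = \sqrt{89 + U}$)
$\frac{N{\left(-60 \right)}}{m} = \frac{\sqrt{89 - 60}}{140} = \sqrt{29} \cdot \frac{1}{140} = \frac{\sqrt{29}}{140}$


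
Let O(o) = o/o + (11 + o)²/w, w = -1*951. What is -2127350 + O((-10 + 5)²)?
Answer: -674370065/317 ≈ -2.1274e+6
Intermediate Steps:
w = -951
O(o) = 1 - (11 + o)²/951 (O(o) = o/o + (11 + o)²/(-951) = 1 + (11 + o)²*(-1/951) = 1 - (11 + o)²/951)
-2127350 + O((-10 + 5)²) = -2127350 + (1 - (11 + (-10 + 5)²)²/951) = -2127350 + (1 - (11 + (-5)²)²/951) = -2127350 + (1 - (11 + 25)²/951) = -2127350 + (1 - 1/951*36²) = -2127350 + (1 - 1/951*1296) = -2127350 + (1 - 432/317) = -2127350 - 115/317 = -674370065/317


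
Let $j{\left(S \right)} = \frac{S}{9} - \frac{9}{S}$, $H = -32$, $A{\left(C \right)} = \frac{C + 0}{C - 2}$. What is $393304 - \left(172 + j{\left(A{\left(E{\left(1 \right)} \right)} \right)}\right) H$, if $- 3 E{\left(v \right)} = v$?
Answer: $\frac{24997928}{63} \approx 3.9679 \cdot 10^{5}$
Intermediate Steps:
$E{\left(v \right)} = - \frac{v}{3}$
$A{\left(C \right)} = \frac{C}{-2 + C}$
$j{\left(S \right)} = - \frac{9}{S} + \frac{S}{9}$ ($j{\left(S \right)} = S \frac{1}{9} - \frac{9}{S} = \frac{S}{9} - \frac{9}{S} = - \frac{9}{S} + \frac{S}{9}$)
$393304 - \left(172 + j{\left(A{\left(E{\left(1 \right)} \right)} \right)}\right) H = 393304 - \left(172 - \left(63 - \frac{\left(- \frac{1}{3}\right) 1}{9 \left(-2 - \frac{1}{3}\right)}\right)\right) \left(-32\right) = 393304 - \left(172 - \left(63 - - \frac{1}{27 \left(-2 - \frac{1}{3}\right)}\right)\right) \left(-32\right) = 393304 - \left(172 - \left(63 - - \frac{1}{27 \left(- \frac{7}{3}\right)}\right)\right) \left(-32\right) = 393304 - \left(172 - \left(63 - \left(- \frac{1}{27}\right) \left(- \frac{3}{7}\right)\right)\right) \left(-32\right) = 393304 - \left(172 + \left(- 9 \frac{1}{\frac{1}{7}} + \frac{1}{9} \cdot \frac{1}{7}\right)\right) \left(-32\right) = 393304 - \left(172 + \left(\left(-9\right) 7 + \frac{1}{63}\right)\right) \left(-32\right) = 393304 - \left(172 + \left(-63 + \frac{1}{63}\right)\right) \left(-32\right) = 393304 - \left(172 - \frac{3968}{63}\right) \left(-32\right) = 393304 - \frac{6868}{63} \left(-32\right) = 393304 - - \frac{219776}{63} = 393304 + \frac{219776}{63} = \frac{24997928}{63}$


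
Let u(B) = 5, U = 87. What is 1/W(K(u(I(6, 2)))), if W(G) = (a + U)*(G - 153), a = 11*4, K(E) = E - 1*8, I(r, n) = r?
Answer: -1/20436 ≈ -4.8933e-5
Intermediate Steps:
K(E) = -8 + E (K(E) = E - 8 = -8 + E)
a = 44
W(G) = -20043 + 131*G (W(G) = (44 + 87)*(G - 153) = 131*(-153 + G) = -20043 + 131*G)
1/W(K(u(I(6, 2)))) = 1/(-20043 + 131*(-8 + 5)) = 1/(-20043 + 131*(-3)) = 1/(-20043 - 393) = 1/(-20436) = -1/20436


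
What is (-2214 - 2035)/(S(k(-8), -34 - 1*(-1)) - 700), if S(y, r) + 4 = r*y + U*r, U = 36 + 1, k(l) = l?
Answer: 4249/1661 ≈ 2.5581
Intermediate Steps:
U = 37
S(y, r) = -4 + 37*r + r*y (S(y, r) = -4 + (r*y + 37*r) = -4 + (37*r + r*y) = -4 + 37*r + r*y)
(-2214 - 2035)/(S(k(-8), -34 - 1*(-1)) - 700) = (-2214 - 2035)/((-4 + 37*(-34 - 1*(-1)) + (-34 - 1*(-1))*(-8)) - 700) = -4249/((-4 + 37*(-34 + 1) + (-34 + 1)*(-8)) - 700) = -4249/((-4 + 37*(-33) - 33*(-8)) - 700) = -4249/((-4 - 1221 + 264) - 700) = -4249/(-961 - 700) = -4249/(-1661) = -4249*(-1/1661) = 4249/1661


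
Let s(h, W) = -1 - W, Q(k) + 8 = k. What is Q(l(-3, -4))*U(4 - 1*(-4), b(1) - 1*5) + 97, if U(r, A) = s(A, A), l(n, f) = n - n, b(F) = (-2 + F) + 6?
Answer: 105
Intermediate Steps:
b(F) = 4 + F
l(n, f) = 0
Q(k) = -8 + k
U(r, A) = -1 - A
Q(l(-3, -4))*U(4 - 1*(-4), b(1) - 1*5) + 97 = (-8 + 0)*(-1 - ((4 + 1) - 1*5)) + 97 = -8*(-1 - (5 - 5)) + 97 = -8*(-1 - 1*0) + 97 = -8*(-1 + 0) + 97 = -8*(-1) + 97 = 8 + 97 = 105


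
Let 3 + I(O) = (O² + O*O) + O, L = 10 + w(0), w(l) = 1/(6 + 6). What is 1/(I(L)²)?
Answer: 5184/229552801 ≈ 2.2583e-5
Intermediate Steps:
w(l) = 1/12
L = 121/12 (L = 10 + 1/12 = 121/12 ≈ 10.083)
I(O) = -3 + O + 2*O² (I(O) = -3 + ((O² + O*O) + O) = -3 + ((O² + O²) + O) = -3 + (2*O² + O) = -3 + (O + 2*O²) = -3 + O + 2*O²)
1/(I(L)²) = 1/((-3 + 121/12 + 2*(121/12)²)²) = 1/((-3 + 121/12 + 2*(14641/144))²) = 1/((-3 + 121/12 + 14641/72)²) = 1/((15151/72)²) = 1/(229552801/5184) = 5184/229552801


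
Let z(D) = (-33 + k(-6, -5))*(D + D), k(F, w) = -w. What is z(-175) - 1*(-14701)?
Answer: 24501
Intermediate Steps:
z(D) = -56*D (z(D) = (-33 - 1*(-5))*(D + D) = (-33 + 5)*(2*D) = -56*D)
z(-175) - 1*(-14701) = -56*(-175) - 1*(-14701) = 9800 + 14701 = 24501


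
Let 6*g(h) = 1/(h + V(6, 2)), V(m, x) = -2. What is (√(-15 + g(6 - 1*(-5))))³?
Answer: -809*I*√4854/972 ≈ -57.987*I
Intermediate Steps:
g(h) = 1/(6*(-2 + h)) (g(h) = 1/(6*(h - 2)) = 1/(6*(-2 + h)))
(√(-15 + g(6 - 1*(-5))))³ = (√(-15 + 1/(6*(-2 + (6 - 1*(-5))))))³ = (√(-15 + 1/(6*(-2 + (6 + 5)))))³ = (√(-15 + 1/(6*(-2 + 11))))³ = (√(-15 + (⅙)/9))³ = (√(-15 + (⅙)*(⅑)))³ = (√(-15 + 1/54))³ = (√(-809/54))³ = (I*√4854/18)³ = -809*I*√4854/972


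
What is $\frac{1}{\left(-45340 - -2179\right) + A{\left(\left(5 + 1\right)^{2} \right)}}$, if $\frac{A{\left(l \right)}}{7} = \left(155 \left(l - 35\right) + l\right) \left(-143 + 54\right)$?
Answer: $- \frac{1}{162154} \approx -6.167 \cdot 10^{-6}$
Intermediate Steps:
$A{\left(l \right)} = 3379775 - 97188 l$ ($A{\left(l \right)} = 7 \left(155 \left(l - 35\right) + l\right) \left(-143 + 54\right) = 7 \left(155 \left(-35 + l\right) + l\right) \left(-89\right) = 7 \left(\left(-5425 + 155 l\right) + l\right) \left(-89\right) = 7 \left(-5425 + 156 l\right) \left(-89\right) = 7 \left(482825 - 13884 l\right) = 3379775 - 97188 l$)
$\frac{1}{\left(-45340 - -2179\right) + A{\left(\left(5 + 1\right)^{2} \right)}} = \frac{1}{\left(-45340 - -2179\right) + \left(3379775 - 97188 \left(5 + 1\right)^{2}\right)} = \frac{1}{\left(-45340 + 2179\right) + \left(3379775 - 97188 \cdot 6^{2}\right)} = \frac{1}{-43161 + \left(3379775 - 3498768\right)} = \frac{1}{-43161 - 118993} = \frac{1}{-162154} = - \frac{1}{162154}$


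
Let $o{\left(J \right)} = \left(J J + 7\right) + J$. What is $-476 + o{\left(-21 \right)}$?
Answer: $-49$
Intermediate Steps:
$o{\left(J \right)} = 7 + J + J^{2}$ ($o{\left(J \right)} = \left(J^{2} + 7\right) + J = \left(7 + J^{2}\right) + J = 7 + J + J^{2}$)
$-476 + o{\left(-21 \right)} = -476 + \left(7 - 21 + \left(-21\right)^{2}\right) = -476 + \left(7 - 21 + 441\right) = -476 + 427 = -49$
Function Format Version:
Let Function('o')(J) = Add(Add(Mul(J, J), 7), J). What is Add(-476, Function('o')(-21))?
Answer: -49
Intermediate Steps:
Function('o')(J) = Add(7, J, Pow(J, 2)) (Function('o')(J) = Add(Add(Pow(J, 2), 7), J) = Add(Add(7, Pow(J, 2)), J) = Add(7, J, Pow(J, 2)))
Add(-476, Function('o')(-21)) = Add(-476, Add(7, -21, Pow(-21, 2))) = Add(-476, Add(7, -21, 441)) = Add(-476, 427) = -49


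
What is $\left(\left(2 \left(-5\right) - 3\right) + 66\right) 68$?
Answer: $3604$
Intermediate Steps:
$\left(\left(2 \left(-5\right) - 3\right) + 66\right) 68 = \left(\left(-10 - 3\right) + 66\right) 68 = \left(-13 + 66\right) 68 = 53 \cdot 68 = 3604$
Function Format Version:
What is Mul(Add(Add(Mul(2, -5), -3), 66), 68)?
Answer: 3604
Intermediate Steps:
Mul(Add(Add(Mul(2, -5), -3), 66), 68) = Mul(Add(Add(-10, -3), 66), 68) = Mul(Add(-13, 66), 68) = Mul(53, 68) = 3604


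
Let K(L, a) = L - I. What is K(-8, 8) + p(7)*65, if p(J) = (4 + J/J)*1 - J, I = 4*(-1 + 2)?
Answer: -142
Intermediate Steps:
I = 4 (I = 4*1 = 4)
K(L, a) = -4 + L (K(L, a) = L - 1*4 = L - 4 = -4 + L)
p(J) = 5 - J (p(J) = (4 + 1)*1 - J = 5*1 - J = 5 - J)
K(-8, 8) + p(7)*65 = (-4 - 8) + (5 - 1*7)*65 = -12 + (5 - 7)*65 = -12 - 2*65 = -12 - 130 = -142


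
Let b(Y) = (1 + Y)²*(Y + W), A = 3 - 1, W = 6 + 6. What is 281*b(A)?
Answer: 35406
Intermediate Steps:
W = 12
A = 2
b(Y) = (1 + Y)²*(12 + Y) (b(Y) = (1 + Y)²*(Y + 12) = (1 + Y)²*(12 + Y))
281*b(A) = 281*((1 + 2)²*(12 + 2)) = 281*(3²*14) = 281*(9*14) = 281*126 = 35406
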